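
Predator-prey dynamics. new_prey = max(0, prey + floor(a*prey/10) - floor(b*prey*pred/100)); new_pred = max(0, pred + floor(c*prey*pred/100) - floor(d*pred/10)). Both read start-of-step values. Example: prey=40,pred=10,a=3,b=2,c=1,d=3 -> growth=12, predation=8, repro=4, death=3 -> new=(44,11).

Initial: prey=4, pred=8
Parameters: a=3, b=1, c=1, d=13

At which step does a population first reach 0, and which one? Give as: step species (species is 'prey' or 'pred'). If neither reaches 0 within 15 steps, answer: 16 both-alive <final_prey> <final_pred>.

Answer: 1 pred

Derivation:
Step 1: prey: 4+1-0=5; pred: 8+0-10=0
First extinction: pred at step 1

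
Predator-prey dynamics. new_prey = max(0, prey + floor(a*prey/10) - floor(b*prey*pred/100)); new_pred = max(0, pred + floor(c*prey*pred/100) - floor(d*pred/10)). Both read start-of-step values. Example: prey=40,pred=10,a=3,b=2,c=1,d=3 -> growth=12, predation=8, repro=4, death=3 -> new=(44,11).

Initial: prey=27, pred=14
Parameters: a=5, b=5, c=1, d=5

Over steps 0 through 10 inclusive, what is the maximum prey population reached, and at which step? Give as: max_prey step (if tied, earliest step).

Answer: 167 10

Derivation:
Step 1: prey: 27+13-18=22; pred: 14+3-7=10
Step 2: prey: 22+11-11=22; pred: 10+2-5=7
Step 3: prey: 22+11-7=26; pred: 7+1-3=5
Step 4: prey: 26+13-6=33; pred: 5+1-2=4
Step 5: prey: 33+16-6=43; pred: 4+1-2=3
Step 6: prey: 43+21-6=58; pred: 3+1-1=3
Step 7: prey: 58+29-8=79; pred: 3+1-1=3
Step 8: prey: 79+39-11=107; pred: 3+2-1=4
Step 9: prey: 107+53-21=139; pred: 4+4-2=6
Step 10: prey: 139+69-41=167; pred: 6+8-3=11
Max prey = 167 at step 10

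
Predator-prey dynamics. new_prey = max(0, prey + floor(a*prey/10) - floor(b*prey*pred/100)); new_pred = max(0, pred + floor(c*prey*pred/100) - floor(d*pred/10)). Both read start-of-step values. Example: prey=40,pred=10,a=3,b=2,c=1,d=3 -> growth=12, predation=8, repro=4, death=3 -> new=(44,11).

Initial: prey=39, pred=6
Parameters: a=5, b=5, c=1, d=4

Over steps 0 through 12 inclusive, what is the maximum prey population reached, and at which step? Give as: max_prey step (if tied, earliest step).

Step 1: prey: 39+19-11=47; pred: 6+2-2=6
Step 2: prey: 47+23-14=56; pred: 6+2-2=6
Step 3: prey: 56+28-16=68; pred: 6+3-2=7
Step 4: prey: 68+34-23=79; pred: 7+4-2=9
Step 5: prey: 79+39-35=83; pred: 9+7-3=13
Step 6: prey: 83+41-53=71; pred: 13+10-5=18
Step 7: prey: 71+35-63=43; pred: 18+12-7=23
Step 8: prey: 43+21-49=15; pred: 23+9-9=23
Step 9: prey: 15+7-17=5; pred: 23+3-9=17
Step 10: prey: 5+2-4=3; pred: 17+0-6=11
Step 11: prey: 3+1-1=3; pred: 11+0-4=7
Step 12: prey: 3+1-1=3; pred: 7+0-2=5
Max prey = 83 at step 5

Answer: 83 5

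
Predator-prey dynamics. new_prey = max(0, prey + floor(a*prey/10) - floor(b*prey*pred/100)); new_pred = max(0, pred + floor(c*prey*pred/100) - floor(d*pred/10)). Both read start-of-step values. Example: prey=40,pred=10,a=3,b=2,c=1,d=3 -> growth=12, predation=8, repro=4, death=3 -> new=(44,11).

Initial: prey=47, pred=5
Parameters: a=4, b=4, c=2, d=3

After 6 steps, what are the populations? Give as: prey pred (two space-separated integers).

Answer: 0 33

Derivation:
Step 1: prey: 47+18-9=56; pred: 5+4-1=8
Step 2: prey: 56+22-17=61; pred: 8+8-2=14
Step 3: prey: 61+24-34=51; pred: 14+17-4=27
Step 4: prey: 51+20-55=16; pred: 27+27-8=46
Step 5: prey: 16+6-29=0; pred: 46+14-13=47
Step 6: prey: 0+0-0=0; pred: 47+0-14=33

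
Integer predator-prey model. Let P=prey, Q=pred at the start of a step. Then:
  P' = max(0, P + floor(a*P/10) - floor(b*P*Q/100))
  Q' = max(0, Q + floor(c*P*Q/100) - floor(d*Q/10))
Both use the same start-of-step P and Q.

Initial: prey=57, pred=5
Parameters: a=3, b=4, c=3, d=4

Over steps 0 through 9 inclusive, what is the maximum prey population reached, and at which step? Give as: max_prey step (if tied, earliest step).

Answer: 63 1

Derivation:
Step 1: prey: 57+17-11=63; pred: 5+8-2=11
Step 2: prey: 63+18-27=54; pred: 11+20-4=27
Step 3: prey: 54+16-58=12; pred: 27+43-10=60
Step 4: prey: 12+3-28=0; pred: 60+21-24=57
Step 5: prey: 0+0-0=0; pred: 57+0-22=35
Step 6: prey: 0+0-0=0; pred: 35+0-14=21
Step 7: prey: 0+0-0=0; pred: 21+0-8=13
Step 8: prey: 0+0-0=0; pred: 13+0-5=8
Step 9: prey: 0+0-0=0; pred: 8+0-3=5
Max prey = 63 at step 1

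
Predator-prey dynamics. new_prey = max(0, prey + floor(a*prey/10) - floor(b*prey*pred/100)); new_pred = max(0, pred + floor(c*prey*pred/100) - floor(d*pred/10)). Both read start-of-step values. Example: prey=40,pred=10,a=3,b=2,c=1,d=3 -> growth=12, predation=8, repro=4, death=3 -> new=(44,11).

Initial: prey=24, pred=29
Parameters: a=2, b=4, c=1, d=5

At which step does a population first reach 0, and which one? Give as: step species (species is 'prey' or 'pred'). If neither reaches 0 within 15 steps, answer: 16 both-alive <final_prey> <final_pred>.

Answer: 16 both-alive 1 1

Derivation:
Step 1: prey: 24+4-27=1; pred: 29+6-14=21
Step 2: prey: 1+0-0=1; pred: 21+0-10=11
Step 3: prey: 1+0-0=1; pred: 11+0-5=6
Step 4: prey: 1+0-0=1; pred: 6+0-3=3
Step 5: prey: 1+0-0=1; pred: 3+0-1=2
Step 6: prey: 1+0-0=1; pred: 2+0-1=1
Step 7: prey: 1+0-0=1; pred: 1+0-0=1
Steps 8-15: state stable at prey=1, pred=1 (no change)
No extinction within 15 steps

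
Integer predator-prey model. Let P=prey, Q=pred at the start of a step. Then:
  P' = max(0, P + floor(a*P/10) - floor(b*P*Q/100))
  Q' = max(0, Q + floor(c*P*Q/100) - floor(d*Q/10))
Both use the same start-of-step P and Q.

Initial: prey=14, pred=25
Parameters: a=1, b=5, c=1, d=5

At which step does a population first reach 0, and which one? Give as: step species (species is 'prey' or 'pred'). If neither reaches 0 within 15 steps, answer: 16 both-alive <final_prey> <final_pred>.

Answer: 1 prey

Derivation:
Step 1: prey: 14+1-17=0; pred: 25+3-12=16
First extinction: prey at step 1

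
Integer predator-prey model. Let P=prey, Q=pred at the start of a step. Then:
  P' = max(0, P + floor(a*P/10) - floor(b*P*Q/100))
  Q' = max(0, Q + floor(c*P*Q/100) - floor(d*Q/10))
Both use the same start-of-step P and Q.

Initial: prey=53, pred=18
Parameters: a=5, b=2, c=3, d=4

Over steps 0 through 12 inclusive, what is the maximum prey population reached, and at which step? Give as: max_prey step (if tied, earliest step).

Answer: 60 1

Derivation:
Step 1: prey: 53+26-19=60; pred: 18+28-7=39
Step 2: prey: 60+30-46=44; pred: 39+70-15=94
Step 3: prey: 44+22-82=0; pred: 94+124-37=181
Step 4: prey: 0+0-0=0; pred: 181+0-72=109
Step 5: prey: 0+0-0=0; pred: 109+0-43=66
Step 6: prey: 0+0-0=0; pred: 66+0-26=40
Step 7: prey: 0+0-0=0; pred: 40+0-16=24
Step 8: prey: 0+0-0=0; pred: 24+0-9=15
Step 9: prey: 0+0-0=0; pred: 15+0-6=9
Step 10: prey: 0+0-0=0; pred: 9+0-3=6
Step 11: prey: 0+0-0=0; pred: 6+0-2=4
Step 12: prey: 0+0-0=0; pred: 4+0-1=3
Max prey = 60 at step 1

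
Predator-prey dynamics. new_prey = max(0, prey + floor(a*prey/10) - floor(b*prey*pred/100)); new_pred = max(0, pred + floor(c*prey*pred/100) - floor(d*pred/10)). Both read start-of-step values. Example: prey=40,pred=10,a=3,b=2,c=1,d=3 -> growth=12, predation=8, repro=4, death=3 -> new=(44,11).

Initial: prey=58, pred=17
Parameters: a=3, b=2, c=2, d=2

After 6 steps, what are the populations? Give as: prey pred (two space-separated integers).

Answer: 0 51

Derivation:
Step 1: prey: 58+17-19=56; pred: 17+19-3=33
Step 2: prey: 56+16-36=36; pred: 33+36-6=63
Step 3: prey: 36+10-45=1; pred: 63+45-12=96
Step 4: prey: 1+0-1=0; pred: 96+1-19=78
Step 5: prey: 0+0-0=0; pred: 78+0-15=63
Step 6: prey: 0+0-0=0; pred: 63+0-12=51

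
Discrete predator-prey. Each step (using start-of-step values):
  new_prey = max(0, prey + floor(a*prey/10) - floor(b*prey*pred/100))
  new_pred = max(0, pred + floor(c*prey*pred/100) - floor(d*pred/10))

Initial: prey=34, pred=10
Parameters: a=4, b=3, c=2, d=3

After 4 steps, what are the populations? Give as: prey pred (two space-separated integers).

Answer: 17 36

Derivation:
Step 1: prey: 34+13-10=37; pred: 10+6-3=13
Step 2: prey: 37+14-14=37; pred: 13+9-3=19
Step 3: prey: 37+14-21=30; pred: 19+14-5=28
Step 4: prey: 30+12-25=17; pred: 28+16-8=36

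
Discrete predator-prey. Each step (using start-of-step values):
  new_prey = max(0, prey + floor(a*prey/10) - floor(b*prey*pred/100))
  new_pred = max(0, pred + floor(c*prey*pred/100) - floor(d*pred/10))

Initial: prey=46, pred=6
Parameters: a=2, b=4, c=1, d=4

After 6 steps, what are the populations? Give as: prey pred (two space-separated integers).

Answer: 36 6

Derivation:
Step 1: prey: 46+9-11=44; pred: 6+2-2=6
Step 2: prey: 44+8-10=42; pred: 6+2-2=6
Step 3: prey: 42+8-10=40; pred: 6+2-2=6
Step 4: prey: 40+8-9=39; pred: 6+2-2=6
Step 5: prey: 39+7-9=37; pred: 6+2-2=6
Step 6: prey: 37+7-8=36; pred: 6+2-2=6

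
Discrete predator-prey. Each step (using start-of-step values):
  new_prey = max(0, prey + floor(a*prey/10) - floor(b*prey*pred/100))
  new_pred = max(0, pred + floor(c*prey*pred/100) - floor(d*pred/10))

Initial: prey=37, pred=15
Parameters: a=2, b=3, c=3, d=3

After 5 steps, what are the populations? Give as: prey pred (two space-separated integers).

Answer: 0 21

Derivation:
Step 1: prey: 37+7-16=28; pred: 15+16-4=27
Step 2: prey: 28+5-22=11; pred: 27+22-8=41
Step 3: prey: 11+2-13=0; pred: 41+13-12=42
Step 4: prey: 0+0-0=0; pred: 42+0-12=30
Step 5: prey: 0+0-0=0; pred: 30+0-9=21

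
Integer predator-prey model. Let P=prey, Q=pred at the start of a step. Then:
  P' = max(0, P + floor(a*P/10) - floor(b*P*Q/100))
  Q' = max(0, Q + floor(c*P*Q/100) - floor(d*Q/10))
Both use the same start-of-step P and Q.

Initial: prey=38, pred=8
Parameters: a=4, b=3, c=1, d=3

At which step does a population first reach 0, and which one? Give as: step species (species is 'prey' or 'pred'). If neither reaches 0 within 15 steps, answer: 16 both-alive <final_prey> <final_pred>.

Answer: 16 both-alive 8 5

Derivation:
Step 1: prey: 38+15-9=44; pred: 8+3-2=9
Step 2: prey: 44+17-11=50; pred: 9+3-2=10
Step 3: prey: 50+20-15=55; pred: 10+5-3=12
Step 4: prey: 55+22-19=58; pred: 12+6-3=15
Step 5: prey: 58+23-26=55; pred: 15+8-4=19
Step 6: prey: 55+22-31=46; pred: 19+10-5=24
Step 7: prey: 46+18-33=31; pred: 24+11-7=28
Step 8: prey: 31+12-26=17; pred: 28+8-8=28
Step 9: prey: 17+6-14=9; pred: 28+4-8=24
Step 10: prey: 9+3-6=6; pred: 24+2-7=19
Step 11: prey: 6+2-3=5; pred: 19+1-5=15
Step 12: prey: 5+2-2=5; pred: 15+0-4=11
Step 13: prey: 5+2-1=6; pred: 11+0-3=8
Step 14: prey: 6+2-1=7; pred: 8+0-2=6
Step 15: prey: 7+2-1=8; pred: 6+0-1=5
No extinction within 15 steps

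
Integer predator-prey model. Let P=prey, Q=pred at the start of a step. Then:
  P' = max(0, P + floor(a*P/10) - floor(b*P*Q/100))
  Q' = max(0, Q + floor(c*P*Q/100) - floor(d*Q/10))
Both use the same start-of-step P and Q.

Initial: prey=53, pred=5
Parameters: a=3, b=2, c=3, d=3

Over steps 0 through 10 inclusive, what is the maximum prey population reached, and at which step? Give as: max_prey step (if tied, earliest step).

Step 1: prey: 53+15-5=63; pred: 5+7-1=11
Step 2: prey: 63+18-13=68; pred: 11+20-3=28
Step 3: prey: 68+20-38=50; pred: 28+57-8=77
Step 4: prey: 50+15-77=0; pred: 77+115-23=169
Step 5: prey: 0+0-0=0; pred: 169+0-50=119
Step 6: prey: 0+0-0=0; pred: 119+0-35=84
Step 7: prey: 0+0-0=0; pred: 84+0-25=59
Step 8: prey: 0+0-0=0; pred: 59+0-17=42
Step 9: prey: 0+0-0=0; pred: 42+0-12=30
Step 10: prey: 0+0-0=0; pred: 30+0-9=21
Max prey = 68 at step 2

Answer: 68 2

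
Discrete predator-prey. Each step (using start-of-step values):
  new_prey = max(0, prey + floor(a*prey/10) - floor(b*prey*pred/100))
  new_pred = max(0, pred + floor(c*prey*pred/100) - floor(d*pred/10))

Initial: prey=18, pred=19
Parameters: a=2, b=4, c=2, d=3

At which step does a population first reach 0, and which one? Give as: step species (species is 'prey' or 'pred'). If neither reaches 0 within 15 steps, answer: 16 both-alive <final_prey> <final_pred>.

Step 1: prey: 18+3-13=8; pred: 19+6-5=20
Step 2: prey: 8+1-6=3; pred: 20+3-6=17
Step 3: prey: 3+0-2=1; pred: 17+1-5=13
Step 4: prey: 1+0-0=1; pred: 13+0-3=10
Step 5: prey: 1+0-0=1; pred: 10+0-3=7
Step 6: prey: 1+0-0=1; pred: 7+0-2=5
Step 7: prey: 1+0-0=1; pred: 5+0-1=4
Step 8: prey: 1+0-0=1; pred: 4+0-1=3
Step 9: prey: 1+0-0=1; pred: 3+0-0=3
Steps 10-15: state stable at prey=1, pred=3 (no change)
No extinction within 15 steps

Answer: 16 both-alive 1 3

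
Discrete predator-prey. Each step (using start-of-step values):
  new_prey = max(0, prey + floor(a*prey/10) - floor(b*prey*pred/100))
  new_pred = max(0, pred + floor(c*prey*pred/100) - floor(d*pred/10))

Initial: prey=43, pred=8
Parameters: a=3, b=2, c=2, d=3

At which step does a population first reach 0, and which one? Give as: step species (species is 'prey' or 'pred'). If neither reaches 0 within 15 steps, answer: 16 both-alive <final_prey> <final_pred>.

Answer: 6 prey

Derivation:
Step 1: prey: 43+12-6=49; pred: 8+6-2=12
Step 2: prey: 49+14-11=52; pred: 12+11-3=20
Step 3: prey: 52+15-20=47; pred: 20+20-6=34
Step 4: prey: 47+14-31=30; pred: 34+31-10=55
Step 5: prey: 30+9-33=6; pred: 55+33-16=72
Step 6: prey: 6+1-8=0; pred: 72+8-21=59
First extinction: prey at step 6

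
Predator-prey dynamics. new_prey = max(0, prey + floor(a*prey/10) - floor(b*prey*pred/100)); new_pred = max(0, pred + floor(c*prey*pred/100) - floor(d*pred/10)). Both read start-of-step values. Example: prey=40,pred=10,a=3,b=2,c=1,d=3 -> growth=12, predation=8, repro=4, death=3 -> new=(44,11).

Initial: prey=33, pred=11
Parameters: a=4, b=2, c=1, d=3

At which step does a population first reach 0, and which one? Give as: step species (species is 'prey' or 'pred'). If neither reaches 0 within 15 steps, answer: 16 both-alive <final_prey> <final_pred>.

Answer: 16 both-alive 5 9

Derivation:
Step 1: prey: 33+13-7=39; pred: 11+3-3=11
Step 2: prey: 39+15-8=46; pred: 11+4-3=12
Step 3: prey: 46+18-11=53; pred: 12+5-3=14
Step 4: prey: 53+21-14=60; pred: 14+7-4=17
Step 5: prey: 60+24-20=64; pred: 17+10-5=22
Step 6: prey: 64+25-28=61; pred: 22+14-6=30
Step 7: prey: 61+24-36=49; pred: 30+18-9=39
Step 8: prey: 49+19-38=30; pred: 39+19-11=47
Step 9: prey: 30+12-28=14; pred: 47+14-14=47
Step 10: prey: 14+5-13=6; pred: 47+6-14=39
Step 11: prey: 6+2-4=4; pred: 39+2-11=30
Step 12: prey: 4+1-2=3; pred: 30+1-9=22
Step 13: prey: 3+1-1=3; pred: 22+0-6=16
Step 14: prey: 3+1-0=4; pred: 16+0-4=12
Step 15: prey: 4+1-0=5; pred: 12+0-3=9
No extinction within 15 steps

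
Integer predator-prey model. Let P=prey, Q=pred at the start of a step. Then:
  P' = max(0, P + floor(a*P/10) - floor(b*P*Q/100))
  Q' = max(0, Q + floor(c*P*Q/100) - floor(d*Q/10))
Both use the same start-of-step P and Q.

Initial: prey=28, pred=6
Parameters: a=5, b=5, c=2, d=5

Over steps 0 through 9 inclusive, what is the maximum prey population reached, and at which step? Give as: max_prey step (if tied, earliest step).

Answer: 49 4

Derivation:
Step 1: prey: 28+14-8=34; pred: 6+3-3=6
Step 2: prey: 34+17-10=41; pred: 6+4-3=7
Step 3: prey: 41+20-14=47; pred: 7+5-3=9
Step 4: prey: 47+23-21=49; pred: 9+8-4=13
Step 5: prey: 49+24-31=42; pred: 13+12-6=19
Step 6: prey: 42+21-39=24; pred: 19+15-9=25
Step 7: prey: 24+12-30=6; pred: 25+12-12=25
Step 8: prey: 6+3-7=2; pred: 25+3-12=16
Step 9: prey: 2+1-1=2; pred: 16+0-8=8
Max prey = 49 at step 4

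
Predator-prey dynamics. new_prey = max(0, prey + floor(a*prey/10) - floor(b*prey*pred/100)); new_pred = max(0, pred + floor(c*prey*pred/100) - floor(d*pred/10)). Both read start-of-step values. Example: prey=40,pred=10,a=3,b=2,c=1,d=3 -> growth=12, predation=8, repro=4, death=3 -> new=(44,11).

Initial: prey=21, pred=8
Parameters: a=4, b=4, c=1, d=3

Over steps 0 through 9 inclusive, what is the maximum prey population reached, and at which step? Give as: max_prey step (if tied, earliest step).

Answer: 56 8

Derivation:
Step 1: prey: 21+8-6=23; pred: 8+1-2=7
Step 2: prey: 23+9-6=26; pred: 7+1-2=6
Step 3: prey: 26+10-6=30; pred: 6+1-1=6
Step 4: prey: 30+12-7=35; pred: 6+1-1=6
Step 5: prey: 35+14-8=41; pred: 6+2-1=7
Step 6: prey: 41+16-11=46; pred: 7+2-2=7
Step 7: prey: 46+18-12=52; pred: 7+3-2=8
Step 8: prey: 52+20-16=56; pred: 8+4-2=10
Step 9: prey: 56+22-22=56; pred: 10+5-3=12
Max prey = 56 at step 8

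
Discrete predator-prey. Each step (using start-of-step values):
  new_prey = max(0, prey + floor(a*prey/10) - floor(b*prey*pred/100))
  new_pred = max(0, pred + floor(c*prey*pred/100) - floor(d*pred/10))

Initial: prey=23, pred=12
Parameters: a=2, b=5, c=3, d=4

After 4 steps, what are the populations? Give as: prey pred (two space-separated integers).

Step 1: prey: 23+4-13=14; pred: 12+8-4=16
Step 2: prey: 14+2-11=5; pred: 16+6-6=16
Step 3: prey: 5+1-4=2; pred: 16+2-6=12
Step 4: prey: 2+0-1=1; pred: 12+0-4=8

Answer: 1 8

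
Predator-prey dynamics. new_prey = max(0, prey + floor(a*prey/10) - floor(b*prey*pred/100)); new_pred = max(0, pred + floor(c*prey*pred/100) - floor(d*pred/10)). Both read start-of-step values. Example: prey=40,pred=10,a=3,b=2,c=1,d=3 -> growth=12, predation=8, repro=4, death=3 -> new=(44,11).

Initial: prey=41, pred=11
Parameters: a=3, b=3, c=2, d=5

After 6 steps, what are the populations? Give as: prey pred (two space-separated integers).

Answer: 7 12

Derivation:
Step 1: prey: 41+12-13=40; pred: 11+9-5=15
Step 2: prey: 40+12-18=34; pred: 15+12-7=20
Step 3: prey: 34+10-20=24; pred: 20+13-10=23
Step 4: prey: 24+7-16=15; pred: 23+11-11=23
Step 5: prey: 15+4-10=9; pred: 23+6-11=18
Step 6: prey: 9+2-4=7; pred: 18+3-9=12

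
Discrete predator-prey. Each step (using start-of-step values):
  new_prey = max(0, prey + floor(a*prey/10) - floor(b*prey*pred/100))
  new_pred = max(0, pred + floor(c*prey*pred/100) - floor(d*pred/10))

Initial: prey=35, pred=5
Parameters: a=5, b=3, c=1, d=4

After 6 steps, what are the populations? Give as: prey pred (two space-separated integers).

Answer: 176 28

Derivation:
Step 1: prey: 35+17-5=47; pred: 5+1-2=4
Step 2: prey: 47+23-5=65; pred: 4+1-1=4
Step 3: prey: 65+32-7=90; pred: 4+2-1=5
Step 4: prey: 90+45-13=122; pred: 5+4-2=7
Step 5: prey: 122+61-25=158; pred: 7+8-2=13
Step 6: prey: 158+79-61=176; pred: 13+20-5=28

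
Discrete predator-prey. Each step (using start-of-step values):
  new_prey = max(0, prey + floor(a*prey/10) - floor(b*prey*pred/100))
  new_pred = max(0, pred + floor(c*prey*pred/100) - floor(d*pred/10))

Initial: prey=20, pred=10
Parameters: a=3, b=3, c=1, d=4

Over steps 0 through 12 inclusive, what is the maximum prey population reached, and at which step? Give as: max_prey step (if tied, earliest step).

Step 1: prey: 20+6-6=20; pred: 10+2-4=8
Step 2: prey: 20+6-4=22; pred: 8+1-3=6
Step 3: prey: 22+6-3=25; pred: 6+1-2=5
Step 4: prey: 25+7-3=29; pred: 5+1-2=4
Step 5: prey: 29+8-3=34; pred: 4+1-1=4
Step 6: prey: 34+10-4=40; pred: 4+1-1=4
Step 7: prey: 40+12-4=48; pred: 4+1-1=4
Step 8: prey: 48+14-5=57; pred: 4+1-1=4
Step 9: prey: 57+17-6=68; pred: 4+2-1=5
Step 10: prey: 68+20-10=78; pred: 5+3-2=6
Step 11: prey: 78+23-14=87; pred: 6+4-2=8
Step 12: prey: 87+26-20=93; pred: 8+6-3=11
Max prey = 93 at step 12

Answer: 93 12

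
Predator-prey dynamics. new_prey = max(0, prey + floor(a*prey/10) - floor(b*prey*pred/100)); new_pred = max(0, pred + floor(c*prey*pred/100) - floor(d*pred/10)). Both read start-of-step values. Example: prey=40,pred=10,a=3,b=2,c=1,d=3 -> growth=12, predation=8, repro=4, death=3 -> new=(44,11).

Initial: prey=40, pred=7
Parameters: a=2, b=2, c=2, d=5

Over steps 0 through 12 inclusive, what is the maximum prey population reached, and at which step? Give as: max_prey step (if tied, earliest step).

Step 1: prey: 40+8-5=43; pred: 7+5-3=9
Step 2: prey: 43+8-7=44; pred: 9+7-4=12
Step 3: prey: 44+8-10=42; pred: 12+10-6=16
Step 4: prey: 42+8-13=37; pred: 16+13-8=21
Step 5: prey: 37+7-15=29; pred: 21+15-10=26
Step 6: prey: 29+5-15=19; pred: 26+15-13=28
Step 7: prey: 19+3-10=12; pred: 28+10-14=24
Step 8: prey: 12+2-5=9; pred: 24+5-12=17
Step 9: prey: 9+1-3=7; pred: 17+3-8=12
Step 10: prey: 7+1-1=7; pred: 12+1-6=7
Step 11: prey: 7+1-0=8; pred: 7+0-3=4
Step 12: prey: 8+1-0=9; pred: 4+0-2=2
Max prey = 44 at step 2

Answer: 44 2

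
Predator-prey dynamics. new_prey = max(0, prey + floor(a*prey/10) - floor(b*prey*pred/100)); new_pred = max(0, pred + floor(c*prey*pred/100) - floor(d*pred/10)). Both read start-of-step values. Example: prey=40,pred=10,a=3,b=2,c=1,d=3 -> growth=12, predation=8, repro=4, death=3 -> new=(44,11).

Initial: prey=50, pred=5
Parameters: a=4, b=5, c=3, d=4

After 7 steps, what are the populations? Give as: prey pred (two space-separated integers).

Answer: 0 11

Derivation:
Step 1: prey: 50+20-12=58; pred: 5+7-2=10
Step 2: prey: 58+23-29=52; pred: 10+17-4=23
Step 3: prey: 52+20-59=13; pred: 23+35-9=49
Step 4: prey: 13+5-31=0; pred: 49+19-19=49
Step 5: prey: 0+0-0=0; pred: 49+0-19=30
Step 6: prey: 0+0-0=0; pred: 30+0-12=18
Step 7: prey: 0+0-0=0; pred: 18+0-7=11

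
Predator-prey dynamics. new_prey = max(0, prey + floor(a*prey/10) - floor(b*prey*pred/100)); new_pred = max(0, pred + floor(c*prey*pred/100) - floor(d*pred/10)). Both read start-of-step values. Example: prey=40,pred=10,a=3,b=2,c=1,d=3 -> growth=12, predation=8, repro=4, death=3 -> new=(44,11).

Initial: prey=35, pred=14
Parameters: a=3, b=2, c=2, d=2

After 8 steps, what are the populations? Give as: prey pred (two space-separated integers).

Answer: 0 29

Derivation:
Step 1: prey: 35+10-9=36; pred: 14+9-2=21
Step 2: prey: 36+10-15=31; pred: 21+15-4=32
Step 3: prey: 31+9-19=21; pred: 32+19-6=45
Step 4: prey: 21+6-18=9; pred: 45+18-9=54
Step 5: prey: 9+2-9=2; pred: 54+9-10=53
Step 6: prey: 2+0-2=0; pred: 53+2-10=45
Step 7: prey: 0+0-0=0; pred: 45+0-9=36
Step 8: prey: 0+0-0=0; pred: 36+0-7=29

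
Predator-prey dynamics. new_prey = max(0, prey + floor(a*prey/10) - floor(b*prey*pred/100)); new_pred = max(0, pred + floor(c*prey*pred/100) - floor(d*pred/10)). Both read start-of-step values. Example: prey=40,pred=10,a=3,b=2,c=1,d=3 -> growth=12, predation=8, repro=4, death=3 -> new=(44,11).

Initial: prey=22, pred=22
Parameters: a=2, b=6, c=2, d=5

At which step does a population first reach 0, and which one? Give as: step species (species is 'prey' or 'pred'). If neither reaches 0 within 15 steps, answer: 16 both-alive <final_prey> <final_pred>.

Step 1: prey: 22+4-29=0; pred: 22+9-11=20
First extinction: prey at step 1

Answer: 1 prey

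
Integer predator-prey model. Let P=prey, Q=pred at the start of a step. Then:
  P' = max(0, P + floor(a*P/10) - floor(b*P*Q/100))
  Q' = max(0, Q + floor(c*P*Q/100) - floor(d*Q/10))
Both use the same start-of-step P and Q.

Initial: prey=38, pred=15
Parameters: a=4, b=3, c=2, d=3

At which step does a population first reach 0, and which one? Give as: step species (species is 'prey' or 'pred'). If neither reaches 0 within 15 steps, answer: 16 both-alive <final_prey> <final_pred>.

Answer: 16 both-alive 1 3

Derivation:
Step 1: prey: 38+15-17=36; pred: 15+11-4=22
Step 2: prey: 36+14-23=27; pred: 22+15-6=31
Step 3: prey: 27+10-25=12; pred: 31+16-9=38
Step 4: prey: 12+4-13=3; pred: 38+9-11=36
Step 5: prey: 3+1-3=1; pred: 36+2-10=28
Step 6: prey: 1+0-0=1; pred: 28+0-8=20
Step 7: prey: 1+0-0=1; pred: 20+0-6=14
Step 8: prey: 1+0-0=1; pred: 14+0-4=10
Step 9: prey: 1+0-0=1; pred: 10+0-3=7
Step 10: prey: 1+0-0=1; pred: 7+0-2=5
Step 11: prey: 1+0-0=1; pred: 5+0-1=4
Step 12: prey: 1+0-0=1; pred: 4+0-1=3
Step 13: prey: 1+0-0=1; pred: 3+0-0=3
Steps 14-15: state stable at prey=1, pred=3 (no change)
No extinction within 15 steps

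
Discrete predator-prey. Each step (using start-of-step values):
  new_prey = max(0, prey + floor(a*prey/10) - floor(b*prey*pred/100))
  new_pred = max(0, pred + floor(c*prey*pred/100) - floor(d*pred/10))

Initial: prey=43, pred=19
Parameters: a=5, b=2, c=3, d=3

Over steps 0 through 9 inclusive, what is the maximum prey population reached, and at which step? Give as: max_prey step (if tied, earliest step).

Answer: 48 1

Derivation:
Step 1: prey: 43+21-16=48; pred: 19+24-5=38
Step 2: prey: 48+24-36=36; pred: 38+54-11=81
Step 3: prey: 36+18-58=0; pred: 81+87-24=144
Step 4: prey: 0+0-0=0; pred: 144+0-43=101
Step 5: prey: 0+0-0=0; pred: 101+0-30=71
Step 6: prey: 0+0-0=0; pred: 71+0-21=50
Step 7: prey: 0+0-0=0; pred: 50+0-15=35
Step 8: prey: 0+0-0=0; pred: 35+0-10=25
Step 9: prey: 0+0-0=0; pred: 25+0-7=18
Max prey = 48 at step 1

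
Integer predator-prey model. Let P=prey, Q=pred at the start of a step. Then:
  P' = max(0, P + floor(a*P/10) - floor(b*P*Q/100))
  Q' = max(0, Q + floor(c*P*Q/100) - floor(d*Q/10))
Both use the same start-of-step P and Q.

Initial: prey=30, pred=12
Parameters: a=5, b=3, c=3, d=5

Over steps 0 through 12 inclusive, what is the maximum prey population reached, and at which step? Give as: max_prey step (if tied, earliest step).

Answer: 36 2

Derivation:
Step 1: prey: 30+15-10=35; pred: 12+10-6=16
Step 2: prey: 35+17-16=36; pred: 16+16-8=24
Step 3: prey: 36+18-25=29; pred: 24+25-12=37
Step 4: prey: 29+14-32=11; pred: 37+32-18=51
Step 5: prey: 11+5-16=0; pred: 51+16-25=42
Step 6: prey: 0+0-0=0; pred: 42+0-21=21
Step 7: prey: 0+0-0=0; pred: 21+0-10=11
Step 8: prey: 0+0-0=0; pred: 11+0-5=6
Step 9: prey: 0+0-0=0; pred: 6+0-3=3
Step 10: prey: 0+0-0=0; pred: 3+0-1=2
Step 11: prey: 0+0-0=0; pred: 2+0-1=1
Step 12: prey: 0+0-0=0; pred: 1+0-0=1
Max prey = 36 at step 2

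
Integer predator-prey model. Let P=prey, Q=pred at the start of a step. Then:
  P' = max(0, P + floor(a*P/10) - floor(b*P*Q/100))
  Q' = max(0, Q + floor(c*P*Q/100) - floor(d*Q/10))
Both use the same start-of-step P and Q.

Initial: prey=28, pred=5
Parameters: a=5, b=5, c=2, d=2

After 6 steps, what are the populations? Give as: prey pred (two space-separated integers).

Answer: 0 36

Derivation:
Step 1: prey: 28+14-7=35; pred: 5+2-1=6
Step 2: prey: 35+17-10=42; pred: 6+4-1=9
Step 3: prey: 42+21-18=45; pred: 9+7-1=15
Step 4: prey: 45+22-33=34; pred: 15+13-3=25
Step 5: prey: 34+17-42=9; pred: 25+17-5=37
Step 6: prey: 9+4-16=0; pred: 37+6-7=36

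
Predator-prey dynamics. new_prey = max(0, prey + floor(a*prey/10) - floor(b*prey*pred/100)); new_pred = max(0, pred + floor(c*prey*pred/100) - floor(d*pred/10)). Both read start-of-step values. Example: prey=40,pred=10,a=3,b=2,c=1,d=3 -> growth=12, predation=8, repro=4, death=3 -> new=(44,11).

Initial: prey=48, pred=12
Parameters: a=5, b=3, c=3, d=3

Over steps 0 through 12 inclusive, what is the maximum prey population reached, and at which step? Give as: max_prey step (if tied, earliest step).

Step 1: prey: 48+24-17=55; pred: 12+17-3=26
Step 2: prey: 55+27-42=40; pred: 26+42-7=61
Step 3: prey: 40+20-73=0; pred: 61+73-18=116
Step 4: prey: 0+0-0=0; pred: 116+0-34=82
Step 5: prey: 0+0-0=0; pred: 82+0-24=58
Step 6: prey: 0+0-0=0; pred: 58+0-17=41
Step 7: prey: 0+0-0=0; pred: 41+0-12=29
Step 8: prey: 0+0-0=0; pred: 29+0-8=21
Step 9: prey: 0+0-0=0; pred: 21+0-6=15
Step 10: prey: 0+0-0=0; pred: 15+0-4=11
Step 11: prey: 0+0-0=0; pred: 11+0-3=8
Step 12: prey: 0+0-0=0; pred: 8+0-2=6
Max prey = 55 at step 1

Answer: 55 1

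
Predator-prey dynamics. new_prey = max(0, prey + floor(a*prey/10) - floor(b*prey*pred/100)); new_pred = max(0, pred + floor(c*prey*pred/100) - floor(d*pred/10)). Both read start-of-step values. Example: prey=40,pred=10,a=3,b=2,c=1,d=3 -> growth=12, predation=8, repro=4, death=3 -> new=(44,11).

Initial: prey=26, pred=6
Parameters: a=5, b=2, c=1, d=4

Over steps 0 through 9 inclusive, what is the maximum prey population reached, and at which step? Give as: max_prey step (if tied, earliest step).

Step 1: prey: 26+13-3=36; pred: 6+1-2=5
Step 2: prey: 36+18-3=51; pred: 5+1-2=4
Step 3: prey: 51+25-4=72; pred: 4+2-1=5
Step 4: prey: 72+36-7=101; pred: 5+3-2=6
Step 5: prey: 101+50-12=139; pred: 6+6-2=10
Step 6: prey: 139+69-27=181; pred: 10+13-4=19
Step 7: prey: 181+90-68=203; pred: 19+34-7=46
Step 8: prey: 203+101-186=118; pred: 46+93-18=121
Step 9: prey: 118+59-285=0; pred: 121+142-48=215
Max prey = 203 at step 7

Answer: 203 7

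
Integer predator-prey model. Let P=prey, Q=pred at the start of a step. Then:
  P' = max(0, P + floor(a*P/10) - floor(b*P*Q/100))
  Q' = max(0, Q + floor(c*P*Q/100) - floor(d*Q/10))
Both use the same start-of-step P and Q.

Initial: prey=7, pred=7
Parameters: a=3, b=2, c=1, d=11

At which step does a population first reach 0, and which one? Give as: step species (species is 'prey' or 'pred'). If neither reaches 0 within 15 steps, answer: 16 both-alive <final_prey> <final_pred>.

Step 1: prey: 7+2-0=9; pred: 7+0-7=0
First extinction: pred at step 1

Answer: 1 pred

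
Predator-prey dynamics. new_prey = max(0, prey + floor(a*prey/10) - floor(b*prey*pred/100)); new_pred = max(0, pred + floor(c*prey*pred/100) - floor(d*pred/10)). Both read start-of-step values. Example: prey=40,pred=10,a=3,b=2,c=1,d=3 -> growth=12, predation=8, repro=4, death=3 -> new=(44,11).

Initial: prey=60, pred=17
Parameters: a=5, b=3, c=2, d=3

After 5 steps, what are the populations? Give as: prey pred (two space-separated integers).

Step 1: prey: 60+30-30=60; pred: 17+20-5=32
Step 2: prey: 60+30-57=33; pred: 32+38-9=61
Step 3: prey: 33+16-60=0; pred: 61+40-18=83
Step 4: prey: 0+0-0=0; pred: 83+0-24=59
Step 5: prey: 0+0-0=0; pred: 59+0-17=42

Answer: 0 42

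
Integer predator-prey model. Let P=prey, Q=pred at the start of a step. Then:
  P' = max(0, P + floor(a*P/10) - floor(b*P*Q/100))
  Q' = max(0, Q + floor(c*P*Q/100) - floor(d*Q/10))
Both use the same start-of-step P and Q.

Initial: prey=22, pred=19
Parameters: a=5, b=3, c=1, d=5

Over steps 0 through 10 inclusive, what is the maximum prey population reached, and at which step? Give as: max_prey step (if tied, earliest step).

Answer: 218 10

Derivation:
Step 1: prey: 22+11-12=21; pred: 19+4-9=14
Step 2: prey: 21+10-8=23; pred: 14+2-7=9
Step 3: prey: 23+11-6=28; pred: 9+2-4=7
Step 4: prey: 28+14-5=37; pred: 7+1-3=5
Step 5: prey: 37+18-5=50; pred: 5+1-2=4
Step 6: prey: 50+25-6=69; pred: 4+2-2=4
Step 7: prey: 69+34-8=95; pred: 4+2-2=4
Step 8: prey: 95+47-11=131; pred: 4+3-2=5
Step 9: prey: 131+65-19=177; pred: 5+6-2=9
Step 10: prey: 177+88-47=218; pred: 9+15-4=20
Max prey = 218 at step 10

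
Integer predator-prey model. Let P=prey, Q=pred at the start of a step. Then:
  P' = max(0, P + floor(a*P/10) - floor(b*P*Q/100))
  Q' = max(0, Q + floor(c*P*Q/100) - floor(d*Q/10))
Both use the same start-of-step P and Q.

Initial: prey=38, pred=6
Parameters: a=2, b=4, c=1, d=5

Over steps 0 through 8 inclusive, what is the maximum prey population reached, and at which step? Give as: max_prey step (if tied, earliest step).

Step 1: prey: 38+7-9=36; pred: 6+2-3=5
Step 2: prey: 36+7-7=36; pred: 5+1-2=4
Step 3: prey: 36+7-5=38; pred: 4+1-2=3
Step 4: prey: 38+7-4=41; pred: 3+1-1=3
Step 5: prey: 41+8-4=45; pred: 3+1-1=3
Step 6: prey: 45+9-5=49; pred: 3+1-1=3
Step 7: prey: 49+9-5=53; pred: 3+1-1=3
Step 8: prey: 53+10-6=57; pred: 3+1-1=3
Max prey = 57 at step 8

Answer: 57 8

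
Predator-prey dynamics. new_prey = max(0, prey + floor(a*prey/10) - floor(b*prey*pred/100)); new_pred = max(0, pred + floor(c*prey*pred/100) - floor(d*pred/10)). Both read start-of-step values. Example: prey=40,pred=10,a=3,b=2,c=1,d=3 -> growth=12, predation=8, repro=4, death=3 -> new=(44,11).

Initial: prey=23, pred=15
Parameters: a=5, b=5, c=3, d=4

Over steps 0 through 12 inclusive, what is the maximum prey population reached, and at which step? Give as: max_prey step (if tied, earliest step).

Step 1: prey: 23+11-17=17; pred: 15+10-6=19
Step 2: prey: 17+8-16=9; pred: 19+9-7=21
Step 3: prey: 9+4-9=4; pred: 21+5-8=18
Step 4: prey: 4+2-3=3; pred: 18+2-7=13
Step 5: prey: 3+1-1=3; pred: 13+1-5=9
Step 6: prey: 3+1-1=3; pred: 9+0-3=6
Step 7: prey: 3+1-0=4; pred: 6+0-2=4
Step 8: prey: 4+2-0=6; pred: 4+0-1=3
Step 9: prey: 6+3-0=9; pred: 3+0-1=2
Step 10: prey: 9+4-0=13; pred: 2+0-0=2
Step 11: prey: 13+6-1=18; pred: 2+0-0=2
Step 12: prey: 18+9-1=26; pred: 2+1-0=3
Max prey = 26 at step 12

Answer: 26 12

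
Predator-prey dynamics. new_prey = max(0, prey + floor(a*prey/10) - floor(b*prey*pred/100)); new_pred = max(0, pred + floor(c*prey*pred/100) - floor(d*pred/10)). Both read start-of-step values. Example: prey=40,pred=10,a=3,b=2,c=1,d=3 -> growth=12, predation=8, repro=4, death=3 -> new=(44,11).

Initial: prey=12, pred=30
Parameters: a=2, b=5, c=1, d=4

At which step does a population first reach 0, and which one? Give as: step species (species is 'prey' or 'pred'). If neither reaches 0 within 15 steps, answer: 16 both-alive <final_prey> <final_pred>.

Answer: 1 prey

Derivation:
Step 1: prey: 12+2-18=0; pred: 30+3-12=21
First extinction: prey at step 1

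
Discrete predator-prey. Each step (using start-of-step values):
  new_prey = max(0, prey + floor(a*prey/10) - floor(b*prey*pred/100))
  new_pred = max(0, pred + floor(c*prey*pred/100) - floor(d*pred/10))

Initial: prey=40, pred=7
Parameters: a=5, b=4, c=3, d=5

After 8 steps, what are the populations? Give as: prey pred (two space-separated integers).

Step 1: prey: 40+20-11=49; pred: 7+8-3=12
Step 2: prey: 49+24-23=50; pred: 12+17-6=23
Step 3: prey: 50+25-46=29; pred: 23+34-11=46
Step 4: prey: 29+14-53=0; pred: 46+40-23=63
Step 5: prey: 0+0-0=0; pred: 63+0-31=32
Step 6: prey: 0+0-0=0; pred: 32+0-16=16
Step 7: prey: 0+0-0=0; pred: 16+0-8=8
Step 8: prey: 0+0-0=0; pred: 8+0-4=4

Answer: 0 4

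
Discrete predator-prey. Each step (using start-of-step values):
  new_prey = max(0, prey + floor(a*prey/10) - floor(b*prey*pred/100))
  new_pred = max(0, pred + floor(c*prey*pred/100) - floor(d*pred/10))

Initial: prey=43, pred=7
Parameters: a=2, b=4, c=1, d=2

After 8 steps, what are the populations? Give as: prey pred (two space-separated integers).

Answer: 6 8

Derivation:
Step 1: prey: 43+8-12=39; pred: 7+3-1=9
Step 2: prey: 39+7-14=32; pred: 9+3-1=11
Step 3: prey: 32+6-14=24; pred: 11+3-2=12
Step 4: prey: 24+4-11=17; pred: 12+2-2=12
Step 5: prey: 17+3-8=12; pred: 12+2-2=12
Step 6: prey: 12+2-5=9; pred: 12+1-2=11
Step 7: prey: 9+1-3=7; pred: 11+0-2=9
Step 8: prey: 7+1-2=6; pred: 9+0-1=8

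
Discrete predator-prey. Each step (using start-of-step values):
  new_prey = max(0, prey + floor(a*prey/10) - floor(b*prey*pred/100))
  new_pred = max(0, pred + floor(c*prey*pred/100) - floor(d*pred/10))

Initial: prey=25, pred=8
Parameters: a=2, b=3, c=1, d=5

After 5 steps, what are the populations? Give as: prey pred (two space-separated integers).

Answer: 36 1

Derivation:
Step 1: prey: 25+5-6=24; pred: 8+2-4=6
Step 2: prey: 24+4-4=24; pred: 6+1-3=4
Step 3: prey: 24+4-2=26; pred: 4+0-2=2
Step 4: prey: 26+5-1=30; pred: 2+0-1=1
Step 5: prey: 30+6-0=36; pred: 1+0-0=1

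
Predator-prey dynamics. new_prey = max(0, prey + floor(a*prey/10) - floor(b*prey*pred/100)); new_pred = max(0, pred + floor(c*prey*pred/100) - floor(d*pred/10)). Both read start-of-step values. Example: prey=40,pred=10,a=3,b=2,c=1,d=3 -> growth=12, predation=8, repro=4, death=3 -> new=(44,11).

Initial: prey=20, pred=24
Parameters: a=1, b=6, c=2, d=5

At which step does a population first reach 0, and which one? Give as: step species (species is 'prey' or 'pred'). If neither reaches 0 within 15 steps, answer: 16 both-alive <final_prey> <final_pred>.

Answer: 1 prey

Derivation:
Step 1: prey: 20+2-28=0; pred: 24+9-12=21
First extinction: prey at step 1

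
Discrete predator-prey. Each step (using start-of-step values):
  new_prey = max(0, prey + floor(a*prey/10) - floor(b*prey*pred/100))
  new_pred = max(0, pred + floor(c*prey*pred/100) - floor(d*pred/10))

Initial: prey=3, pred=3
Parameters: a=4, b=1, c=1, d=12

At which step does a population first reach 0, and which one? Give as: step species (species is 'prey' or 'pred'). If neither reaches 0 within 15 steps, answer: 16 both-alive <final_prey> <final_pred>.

Step 1: prey: 3+1-0=4; pred: 3+0-3=0
First extinction: pred at step 1

Answer: 1 pred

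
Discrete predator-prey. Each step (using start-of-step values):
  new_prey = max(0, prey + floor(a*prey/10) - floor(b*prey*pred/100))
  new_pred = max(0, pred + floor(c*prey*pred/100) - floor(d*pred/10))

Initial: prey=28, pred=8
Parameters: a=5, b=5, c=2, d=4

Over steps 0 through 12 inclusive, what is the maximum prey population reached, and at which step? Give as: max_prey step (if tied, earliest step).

Answer: 33 2

Derivation:
Step 1: prey: 28+14-11=31; pred: 8+4-3=9
Step 2: prey: 31+15-13=33; pred: 9+5-3=11
Step 3: prey: 33+16-18=31; pred: 11+7-4=14
Step 4: prey: 31+15-21=25; pred: 14+8-5=17
Step 5: prey: 25+12-21=16; pred: 17+8-6=19
Step 6: prey: 16+8-15=9; pred: 19+6-7=18
Step 7: prey: 9+4-8=5; pred: 18+3-7=14
Step 8: prey: 5+2-3=4; pred: 14+1-5=10
Step 9: prey: 4+2-2=4; pred: 10+0-4=6
Step 10: prey: 4+2-1=5; pred: 6+0-2=4
Step 11: prey: 5+2-1=6; pred: 4+0-1=3
Step 12: prey: 6+3-0=9; pred: 3+0-1=2
Max prey = 33 at step 2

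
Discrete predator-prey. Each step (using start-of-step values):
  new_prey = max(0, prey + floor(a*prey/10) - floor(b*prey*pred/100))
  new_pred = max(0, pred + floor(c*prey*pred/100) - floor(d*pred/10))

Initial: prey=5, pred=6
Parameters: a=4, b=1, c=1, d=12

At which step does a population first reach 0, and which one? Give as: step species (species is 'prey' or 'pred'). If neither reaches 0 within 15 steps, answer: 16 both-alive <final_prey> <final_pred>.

Step 1: prey: 5+2-0=7; pred: 6+0-7=0
First extinction: pred at step 1

Answer: 1 pred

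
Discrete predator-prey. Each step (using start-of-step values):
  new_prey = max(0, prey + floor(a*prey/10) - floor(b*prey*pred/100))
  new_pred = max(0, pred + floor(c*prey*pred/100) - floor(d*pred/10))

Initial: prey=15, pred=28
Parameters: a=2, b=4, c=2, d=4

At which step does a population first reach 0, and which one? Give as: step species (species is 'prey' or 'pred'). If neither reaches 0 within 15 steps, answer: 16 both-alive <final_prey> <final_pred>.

Step 1: prey: 15+3-16=2; pred: 28+8-11=25
Step 2: prey: 2+0-2=0; pred: 25+1-10=16
First extinction: prey at step 2

Answer: 2 prey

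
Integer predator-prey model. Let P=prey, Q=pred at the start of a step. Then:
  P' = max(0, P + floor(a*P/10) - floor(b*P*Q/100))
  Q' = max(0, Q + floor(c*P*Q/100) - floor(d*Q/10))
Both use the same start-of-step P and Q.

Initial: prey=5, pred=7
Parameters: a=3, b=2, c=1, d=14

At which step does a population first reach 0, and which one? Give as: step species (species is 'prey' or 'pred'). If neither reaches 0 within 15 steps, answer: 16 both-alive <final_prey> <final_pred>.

Answer: 1 pred

Derivation:
Step 1: prey: 5+1-0=6; pred: 7+0-9=0
First extinction: pred at step 1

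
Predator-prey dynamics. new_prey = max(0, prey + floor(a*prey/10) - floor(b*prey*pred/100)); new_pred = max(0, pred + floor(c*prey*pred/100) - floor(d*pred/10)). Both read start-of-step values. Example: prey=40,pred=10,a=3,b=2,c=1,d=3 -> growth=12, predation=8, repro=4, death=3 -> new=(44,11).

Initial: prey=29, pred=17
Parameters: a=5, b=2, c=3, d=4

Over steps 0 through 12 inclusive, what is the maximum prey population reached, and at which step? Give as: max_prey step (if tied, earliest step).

Answer: 34 1

Derivation:
Step 1: prey: 29+14-9=34; pred: 17+14-6=25
Step 2: prey: 34+17-17=34; pred: 25+25-10=40
Step 3: prey: 34+17-27=24; pred: 40+40-16=64
Step 4: prey: 24+12-30=6; pred: 64+46-25=85
Step 5: prey: 6+3-10=0; pred: 85+15-34=66
Step 6: prey: 0+0-0=0; pred: 66+0-26=40
Step 7: prey: 0+0-0=0; pred: 40+0-16=24
Step 8: prey: 0+0-0=0; pred: 24+0-9=15
Step 9: prey: 0+0-0=0; pred: 15+0-6=9
Step 10: prey: 0+0-0=0; pred: 9+0-3=6
Step 11: prey: 0+0-0=0; pred: 6+0-2=4
Step 12: prey: 0+0-0=0; pred: 4+0-1=3
Max prey = 34 at step 1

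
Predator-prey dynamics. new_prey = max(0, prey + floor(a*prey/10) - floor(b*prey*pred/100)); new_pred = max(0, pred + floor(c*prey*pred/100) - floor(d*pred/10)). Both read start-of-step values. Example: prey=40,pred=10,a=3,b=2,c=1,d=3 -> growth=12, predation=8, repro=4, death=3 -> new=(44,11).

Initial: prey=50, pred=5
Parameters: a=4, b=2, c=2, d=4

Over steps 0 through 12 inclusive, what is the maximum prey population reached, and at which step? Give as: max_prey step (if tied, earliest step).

Step 1: prey: 50+20-5=65; pred: 5+5-2=8
Step 2: prey: 65+26-10=81; pred: 8+10-3=15
Step 3: prey: 81+32-24=89; pred: 15+24-6=33
Step 4: prey: 89+35-58=66; pred: 33+58-13=78
Step 5: prey: 66+26-102=0; pred: 78+102-31=149
Step 6: prey: 0+0-0=0; pred: 149+0-59=90
Step 7: prey: 0+0-0=0; pred: 90+0-36=54
Step 8: prey: 0+0-0=0; pred: 54+0-21=33
Step 9: prey: 0+0-0=0; pred: 33+0-13=20
Step 10: prey: 0+0-0=0; pred: 20+0-8=12
Step 11: prey: 0+0-0=0; pred: 12+0-4=8
Step 12: prey: 0+0-0=0; pred: 8+0-3=5
Max prey = 89 at step 3

Answer: 89 3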